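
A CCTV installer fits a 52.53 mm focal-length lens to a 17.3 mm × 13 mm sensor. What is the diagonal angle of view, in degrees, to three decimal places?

23.278°

Sensor diagonal = √(17.3² + 13²) = √468.2900 ≈ 21.6400 mm.
Angle of view α = 2·arctan(d/2f) with d = 21.6400 mm and f = 52.53 mm.
d/2f = 0.20598; arctan(0.20598) ≈ 11.6389°, so α ≈ 23.2777°.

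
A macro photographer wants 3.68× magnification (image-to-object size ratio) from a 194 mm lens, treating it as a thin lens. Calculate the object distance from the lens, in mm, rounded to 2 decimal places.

246.72 mm

With m = dᵢ/dₒ and 1/f = 1/dₒ + 1/dᵢ, substituting dᵢ = m·dₒ gives 1/f = (1 + 1/m)/dₒ, hence dₒ = f·(1 + 1/m).
dₒ = 194 × (1 + 1/3.68) = 194 × 1.27174 ≈ 246.717 mm.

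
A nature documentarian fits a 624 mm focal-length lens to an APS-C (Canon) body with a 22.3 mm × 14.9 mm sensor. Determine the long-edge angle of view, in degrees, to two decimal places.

2.05°

Angle of view α = 2·arctan(w/2f) with w = 22.3 mm and f = 624 mm.
w/2f = 0.01787; arctan(0.01787) ≈ 1.0237°, so α ≈ 2.0474°.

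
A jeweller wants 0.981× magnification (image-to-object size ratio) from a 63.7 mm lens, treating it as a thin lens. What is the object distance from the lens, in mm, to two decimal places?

128.63 mm

With m = dᵢ/dₒ and 1/f = 1/dₒ + 1/dᵢ, substituting dᵢ = m·dₒ gives 1/f = (1 + 1/m)/dₒ, hence dₒ = f·(1 + 1/m).
dₒ = 63.7 × (1 + 1/0.981) = 63.7 × 2.01937 ≈ 128.634 mm.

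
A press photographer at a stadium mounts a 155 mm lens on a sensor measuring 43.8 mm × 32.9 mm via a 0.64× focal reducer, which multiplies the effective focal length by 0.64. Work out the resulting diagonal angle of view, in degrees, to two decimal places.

Effective focal length f = 155 × 0.64 = 99.2 mm.
Sensor diagonal = √(43.8² + 32.9²) = √3000.8500 ≈ 54.7800 mm.
α = 2·arctan(54.780 / (2 × 99.2)) = 2·arctan(0.27611) ≈ 30.8706°.

30.87°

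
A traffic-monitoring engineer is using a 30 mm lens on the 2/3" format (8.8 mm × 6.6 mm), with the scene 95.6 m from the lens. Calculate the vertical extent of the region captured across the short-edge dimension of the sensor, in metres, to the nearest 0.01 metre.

dₒ: 95.6 m = 95600 mm.
Similar triangles through the lens centre give W/dₒ = h/dᵢ; with 1/f = 1/dₒ + 1/dᵢ this gives W = h·(dₒ − f)/f.
W = 6.6 mm × (95600 − 30) / 30 = 6.6 × 3185.6667 ≈ 21025.400 mm = 21.0254 m.

21.03 m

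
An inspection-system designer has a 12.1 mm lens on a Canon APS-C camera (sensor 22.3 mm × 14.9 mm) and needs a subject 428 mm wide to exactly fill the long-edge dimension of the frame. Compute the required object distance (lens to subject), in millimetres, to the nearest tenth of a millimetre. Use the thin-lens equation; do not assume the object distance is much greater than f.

Magnification m = w/W = dᵢ/dₒ; combined with 1/f = 1/dₒ + 1/dᵢ this gives dₒ = f·(1 + W/w).
dₒ = 12.1 mm × (1 + 428/22.3) = 12.1 × 20.1928 ≈ 244.333 mm.

244.3 mm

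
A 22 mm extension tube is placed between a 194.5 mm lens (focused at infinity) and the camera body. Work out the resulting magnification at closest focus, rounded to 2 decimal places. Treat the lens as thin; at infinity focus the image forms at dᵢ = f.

0.11×

The tube moves the image plane from f to f + e, so dᵢ = 194.5 + 22 = 216.5 mm. Focus is achieved when 1/f = 1/dₒ + 1/dᵢ, giving dₒ = 1/(1/f − 1/(f+e)).
Magnification m = dᵢ/dₒ = (f+e)·(1/f − 1/(f+e)) = e/f = 22/194.5 ≈ 0.1131.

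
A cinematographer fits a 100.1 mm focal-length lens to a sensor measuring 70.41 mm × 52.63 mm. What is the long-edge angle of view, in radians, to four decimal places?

0.6764 rad

Angle of view α = 2·arctan(w/2f) with w = 70.41 mm and f = 100.1 mm.
w/2f = 0.35170; arctan(0.35170) ≈ 0.3382 rad, so α ≈ 0.6764 rad.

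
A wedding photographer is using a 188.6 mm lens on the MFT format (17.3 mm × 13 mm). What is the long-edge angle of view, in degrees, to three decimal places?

5.252°

Angle of view α = 2·arctan(w/2f) with w = 17.3 mm and f = 188.6 mm.
w/2f = 0.04586; arctan(0.04586) ≈ 2.6260°, so α ≈ 5.2520°.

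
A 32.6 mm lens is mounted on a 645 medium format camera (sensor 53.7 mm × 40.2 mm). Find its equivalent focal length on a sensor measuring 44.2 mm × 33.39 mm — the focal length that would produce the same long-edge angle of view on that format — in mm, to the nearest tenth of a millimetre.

Equal angle of view means equal width/f ratio, so f₂ = f₁ · (width₂/width₁) = 32.6 × 44.2/53.7.
f₂ = 32.6 × 0.82309 ≈ 26.833 mm.

26.8 mm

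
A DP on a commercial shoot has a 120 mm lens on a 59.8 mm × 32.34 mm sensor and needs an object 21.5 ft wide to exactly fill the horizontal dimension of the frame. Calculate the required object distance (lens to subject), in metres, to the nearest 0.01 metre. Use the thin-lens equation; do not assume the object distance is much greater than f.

W: 21.5 ft × 304.8 mm/ft = 6553.20 mm.
Magnification m = w/W = dᵢ/dₒ; combined with 1/f = 1/dₒ + 1/dᵢ this gives dₒ = f·(1 + W/w).
dₒ = 120 mm × (1 + 6553.2/59.8) = 120 × 110.5853 ≈ 13270.234 mm = 13.2702 m.

13.27 m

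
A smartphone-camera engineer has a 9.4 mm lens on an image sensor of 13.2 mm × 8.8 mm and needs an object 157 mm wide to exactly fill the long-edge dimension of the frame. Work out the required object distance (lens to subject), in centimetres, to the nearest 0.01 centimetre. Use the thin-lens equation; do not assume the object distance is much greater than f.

12.12 cm

Magnification m = w/W = dᵢ/dₒ; combined with 1/f = 1/dₒ + 1/dᵢ this gives dₒ = f·(1 + W/w).
dₒ = 9.4 mm × (1 + 157/13.2) = 9.4 × 12.8939 ≈ 121.203 mm = 12.1203 cm.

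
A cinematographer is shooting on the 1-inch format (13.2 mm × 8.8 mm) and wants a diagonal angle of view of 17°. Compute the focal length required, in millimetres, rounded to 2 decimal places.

Sensor diagonal = √(13.2² + 8.8²) = √251.6800 ≈ 15.8644 mm.
From α = 2·arctan(d/2f) we get f = d / (2·tan(α/2)).
With d = 15.8644 mm and α/2 = 8.5°, tan(α/2) ≈ 0.14945, so f ≈ 15.8644 / 0.29890 ≈ 53.0757 mm.

53.08 mm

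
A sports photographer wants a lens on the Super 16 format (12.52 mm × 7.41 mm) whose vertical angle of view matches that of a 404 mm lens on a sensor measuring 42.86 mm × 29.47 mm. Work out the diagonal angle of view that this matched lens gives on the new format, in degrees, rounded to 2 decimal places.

8.19°

Equal vertical AOV ⇒ f₂ = f₁ · 7.41/29.47 = 404 × 0.25144 ≈ 101.5826 mm.
Sensor diagonal = √(12.52² + 7.41²) = √211.6585 ≈ 14.5485 mm.
Diagonal AOV on the new format = 2·arctan(14.5485 / (2 × 101.5826)) = 2·arctan(0.07161) ≈ 8.1918°.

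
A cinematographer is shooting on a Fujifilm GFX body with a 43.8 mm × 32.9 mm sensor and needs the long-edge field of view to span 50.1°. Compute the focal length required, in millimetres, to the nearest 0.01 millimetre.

From α = 2·arctan(w/2f) we get f = w / (2·tan(α/2)).
With w = 43.8 mm and α/2 = 25.05°, tan(α/2) ≈ 0.46737, so f ≈ 43.8 / 0.93474 ≈ 46.8579 mm.

46.86 mm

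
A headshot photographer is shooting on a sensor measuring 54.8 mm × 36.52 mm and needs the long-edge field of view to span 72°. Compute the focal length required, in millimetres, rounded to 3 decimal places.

37.713 mm

From α = 2·arctan(w/2f) we get f = w / (2·tan(α/2)).
With w = 54.8 mm and α/2 = 36°, tan(α/2) ≈ 0.72654, so f ≈ 54.8 / 1.45309 ≈ 37.7129 mm.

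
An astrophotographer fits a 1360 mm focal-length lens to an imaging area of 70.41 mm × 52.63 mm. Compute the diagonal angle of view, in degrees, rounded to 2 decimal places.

Sensor diagonal = √(70.41² + 52.63²) = √7727.4850 ≈ 87.9061 mm.
Angle of view α = 2·arctan(d/2f) with d = 87.9061 mm and f = 1360 mm.
d/2f = 0.03232; arctan(0.03232) ≈ 1.8511°, so α ≈ 3.7021°.

3.70°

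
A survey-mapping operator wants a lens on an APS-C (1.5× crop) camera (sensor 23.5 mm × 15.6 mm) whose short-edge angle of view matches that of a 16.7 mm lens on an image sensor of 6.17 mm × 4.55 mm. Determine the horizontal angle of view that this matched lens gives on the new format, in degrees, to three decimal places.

23.194°

Equal short-edge AOV ⇒ f₂ = f₁ · 15.6/4.55 = 16.7 × 3.42857 ≈ 57.2571 mm.
Horizontal AOV on the new format = 2·arctan(23.5 / (2 × 57.2571)) = 2·arctan(0.20521) ≈ 23.1938°.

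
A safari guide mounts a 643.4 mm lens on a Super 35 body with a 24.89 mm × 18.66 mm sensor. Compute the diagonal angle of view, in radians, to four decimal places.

0.0483 rad

Sensor diagonal = √(24.89² + 18.66²) = √967.7077 ≈ 31.1080 mm.
Angle of view α = 2·arctan(d/2f) with d = 31.1080 mm and f = 643.4 mm.
d/2f = 0.02417; arctan(0.02417) ≈ 0.0242 rad, so α ≈ 0.0483 rad.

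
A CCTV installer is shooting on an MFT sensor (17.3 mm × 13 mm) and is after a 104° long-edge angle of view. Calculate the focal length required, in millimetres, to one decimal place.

6.8 mm

From α = 2·arctan(w/2f) we get f = w / (2·tan(α/2)).
With w = 17.3 mm and α/2 = 52°, tan(α/2) ≈ 1.27994, so f ≈ 17.3 / 2.55988 ≈ 6.7581 mm.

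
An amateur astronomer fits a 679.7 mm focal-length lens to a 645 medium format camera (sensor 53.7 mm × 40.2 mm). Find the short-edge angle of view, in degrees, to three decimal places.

3.388°

Angle of view α = 2·arctan(h/2f) with h = 40.2 mm and f = 679.7 mm.
h/2f = 0.02957; arctan(0.02957) ≈ 1.6938°, so α ≈ 3.3877°.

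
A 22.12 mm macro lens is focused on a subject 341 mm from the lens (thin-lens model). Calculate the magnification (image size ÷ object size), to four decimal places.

Thin lens: 1/f = 1/dₒ + 1/dᵢ → 1/dᵢ = 1/22.12 − 1/341 = 0.0422754 mm⁻¹, so dᵢ ≈ 23.6544 mm.
Magnification m = dᵢ/dₒ = 23.6544/341 ≈ 0.06937.

0.0694×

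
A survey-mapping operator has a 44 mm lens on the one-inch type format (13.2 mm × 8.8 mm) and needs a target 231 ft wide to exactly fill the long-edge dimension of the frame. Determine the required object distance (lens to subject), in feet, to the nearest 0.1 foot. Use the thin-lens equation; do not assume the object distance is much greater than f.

W: 231 ft × 304.8 mm/ft = 70408.80 mm.
Magnification m = w/W = dᵢ/dₒ; combined with 1/f = 1/dₒ + 1/dᵢ this gives dₒ = f·(1 + W/w).
dₒ = 44 mm × (1 + 70408.8/13.2) = 44 × 5334.9998 ≈ 234739.992 mm = 234739.992/304.8 ft = 770.144 ft.

770.1 ft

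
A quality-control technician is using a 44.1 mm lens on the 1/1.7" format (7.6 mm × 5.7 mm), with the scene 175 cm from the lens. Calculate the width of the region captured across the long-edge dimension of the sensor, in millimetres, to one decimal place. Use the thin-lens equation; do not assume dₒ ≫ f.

dₒ: 175 cm = 1750 mm.
Similar triangles through the lens centre give W/dₒ = w/dᵢ; with 1/f = 1/dₒ + 1/dᵢ this gives W = w·(dₒ − f)/f.
W = 7.6 mm × (1750 − 44.1) / 44.1 = 7.6 × 38.6825 ≈ 293.987 mm.

294.0 mm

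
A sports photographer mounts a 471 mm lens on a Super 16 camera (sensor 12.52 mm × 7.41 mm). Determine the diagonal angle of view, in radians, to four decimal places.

0.0309 rad

Sensor diagonal = √(12.52² + 7.41²) = √211.6585 ≈ 14.5485 mm.
Angle of view α = 2·arctan(d/2f) with d = 14.5485 mm and f = 471 mm.
d/2f = 0.01544; arctan(0.01544) ≈ 0.0154 rad, so α ≈ 0.0309 rad.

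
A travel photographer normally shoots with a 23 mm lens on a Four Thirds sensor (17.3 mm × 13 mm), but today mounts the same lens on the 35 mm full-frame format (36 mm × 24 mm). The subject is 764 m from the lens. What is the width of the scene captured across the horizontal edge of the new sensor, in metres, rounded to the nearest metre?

1196 m

The focal length stays 23 mm; the relevant sensor dimension is now w = 36 mm. Object distance dₒ = 764 m = 764000 mm.
Thin-lens field width W = w·(dₒ − f)/f = 36 × (764000 − 23)/23 ≈ 1195790.087 mm = 1195.79 m.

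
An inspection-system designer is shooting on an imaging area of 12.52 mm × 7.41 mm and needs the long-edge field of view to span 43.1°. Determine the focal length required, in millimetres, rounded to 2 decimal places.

15.85 mm

From α = 2·arctan(w/2f) we get f = w / (2·tan(α/2)).
With w = 12.52 mm and α/2 = 21.55°, tan(α/2) ≈ 0.39492, so f ≈ 12.52 / 0.78984 ≈ 15.8514 mm.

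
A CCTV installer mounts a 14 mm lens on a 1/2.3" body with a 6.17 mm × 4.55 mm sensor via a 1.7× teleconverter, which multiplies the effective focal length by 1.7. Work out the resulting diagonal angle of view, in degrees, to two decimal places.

18.30°

Effective focal length f = 14 × 1.7 = 23.8 mm.
Sensor diagonal = √(6.17² + 4.55²) = √58.7714 ≈ 7.6663 mm.
α = 2·arctan(7.666 / (2 × 23.8)) = 2·arctan(0.16106) ≈ 18.2985°.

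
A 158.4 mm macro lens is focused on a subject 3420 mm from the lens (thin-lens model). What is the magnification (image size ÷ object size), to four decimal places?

0.0486×

Thin lens: 1/f = 1/dₒ + 1/dᵢ → 1/dᵢ = 1/158.4 − 1/3420 = 0.0060207 mm⁻¹, so dᵢ ≈ 166.0927 mm.
Magnification m = dᵢ/dₒ = 166.0927/3420 ≈ 0.04857.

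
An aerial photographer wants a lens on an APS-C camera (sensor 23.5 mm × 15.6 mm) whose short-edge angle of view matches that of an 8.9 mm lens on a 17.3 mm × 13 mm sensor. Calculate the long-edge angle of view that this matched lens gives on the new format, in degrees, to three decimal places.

95.462°

Equal short-edge AOV ⇒ f₂ = f₁ · 15.6/13 = 8.9 × 1.20000 ≈ 10.6800 mm.
Long-edge AOV on the new format = 2·arctan(23.5 / (2 × 10.6800)) = 2·arctan(1.10019) ≈ 95.4623°.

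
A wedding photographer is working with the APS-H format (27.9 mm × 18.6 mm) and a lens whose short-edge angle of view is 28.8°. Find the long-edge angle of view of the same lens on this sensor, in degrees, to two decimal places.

From the short-edge AOV: f = 18.6 / (2·tan(14.4°)) = 18.6 / 0.51351 ≈ 36.2211 mm.
Long-edge AOV = 2·arctan(27.9 / (2 × 36.2211)) = 2·arctan(0.38513) ≈ 42.1268°.

42.13°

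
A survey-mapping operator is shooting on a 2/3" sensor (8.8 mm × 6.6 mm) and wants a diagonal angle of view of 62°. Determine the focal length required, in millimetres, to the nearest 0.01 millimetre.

9.15 mm

Sensor diagonal = √(8.8² + 6.6²) = √121.0000 ≈ 11.0000 mm.
From α = 2·arctan(d/2f) we get f = d / (2·tan(α/2)).
With d = 11.0000 mm and α/2 = 31°, tan(α/2) ≈ 0.60086, so f ≈ 11.0000 / 1.20172 ≈ 9.1535 mm.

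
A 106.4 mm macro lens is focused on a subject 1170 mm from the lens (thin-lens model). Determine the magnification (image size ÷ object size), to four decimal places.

Thin lens: 1/f = 1/dₒ + 1/dᵢ → 1/dᵢ = 1/106.4 − 1/1170 = 0.0085438 mm⁻¹, so dᵢ ≈ 117.0440 mm.
Magnification m = dᵢ/dₒ = 117.0440/1170 ≈ 0.10004.

0.1000×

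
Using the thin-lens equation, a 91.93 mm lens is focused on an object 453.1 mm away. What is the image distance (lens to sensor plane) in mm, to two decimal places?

1/dᵢ = 1/f − 1/dₒ = 1/91.93 − 1/453.1 = 0.0086708 mm⁻¹.
dᵢ = 1/0.0086708 ≈ 115.3293 mm.

115.33 mm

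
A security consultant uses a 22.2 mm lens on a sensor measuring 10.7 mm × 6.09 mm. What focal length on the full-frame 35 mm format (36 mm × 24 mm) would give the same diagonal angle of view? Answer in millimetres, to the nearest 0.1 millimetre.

Sensor diagonal = √(10.7² + 6.09²) = √151.5781 ≈ 12.3117 mm.
Sensor diagonal = √(36² + 24²) = √1872.0000 ≈ 43.2666 mm.
Equal angle of view means equal diagonal/f ratio, so f₂ = f₁ · (diagonal₂/diagonal₁) = 22.2 × 43.2666/12.3117.
f₂ = 22.2 × 3.51427 ≈ 78.017 mm.

78.0 mm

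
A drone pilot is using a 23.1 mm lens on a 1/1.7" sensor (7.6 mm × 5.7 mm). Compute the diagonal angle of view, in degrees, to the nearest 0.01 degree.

23.24°

Sensor diagonal = √(7.6² + 5.7²) = √90.2500 ≈ 9.5000 mm.
Angle of view α = 2·arctan(d/2f) with d = 9.5000 mm and f = 23.1 mm.
d/2f = 0.20563; arctan(0.20563) ≈ 11.6196°, so α ≈ 23.2393°.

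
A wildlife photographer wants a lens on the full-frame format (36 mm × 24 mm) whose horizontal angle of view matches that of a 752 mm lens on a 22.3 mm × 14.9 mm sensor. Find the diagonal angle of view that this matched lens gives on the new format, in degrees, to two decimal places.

Equal horizontal AOV ⇒ f₂ = f₁ · 36/22.3 = 752 × 1.61435 ≈ 1213.9910 mm.
Sensor diagonal = √(36² + 24²) = √1872.0000 ≈ 43.2666 mm.
Diagonal AOV on the new format = 2·arctan(43.2666 / (2 × 1213.9910)) = 2·arctan(0.01782) ≈ 2.0418°.

2.04°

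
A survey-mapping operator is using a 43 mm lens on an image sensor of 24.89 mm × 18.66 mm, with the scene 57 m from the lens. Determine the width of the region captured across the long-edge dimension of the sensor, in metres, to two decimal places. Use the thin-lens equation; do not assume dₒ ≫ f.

dₒ: 57 m = 57000 mm.
Similar triangles through the lens centre give W/dₒ = w/dᵢ; with 1/f = 1/dₒ + 1/dᵢ this gives W = w·(dₒ − f)/f.
W = 24.89 mm × (57000 − 43) / 43 = 24.89 × 1324.5814 ≈ 32968.831 mm = 32.9688 m.

32.97 m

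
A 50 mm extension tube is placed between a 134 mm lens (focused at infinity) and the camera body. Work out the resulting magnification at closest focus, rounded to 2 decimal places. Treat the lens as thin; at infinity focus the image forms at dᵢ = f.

0.37×

The tube moves the image plane from f to f + e, so dᵢ = 134 + 50 = 184 mm. Focus is achieved when 1/f = 1/dₒ + 1/dᵢ, giving dₒ = 1/(1/f − 1/(f+e)).
Magnification m = dᵢ/dₒ = (f+e)·(1/f − 1/(f+e)) = e/f = 50/134 ≈ 0.3731.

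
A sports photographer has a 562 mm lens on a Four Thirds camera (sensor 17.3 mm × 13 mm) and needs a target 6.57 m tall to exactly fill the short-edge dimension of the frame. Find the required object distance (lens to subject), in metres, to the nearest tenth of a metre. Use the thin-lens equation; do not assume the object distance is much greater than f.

W: 6.57 m = 6570 mm.
Magnification m = h/W = dᵢ/dₒ; combined with 1/f = 1/dₒ + 1/dᵢ this gives dₒ = f·(1 + W/h).
dₒ = 562 mm × (1 + 6570/13) = 562 × 506.3846 ≈ 284588.154 mm = 284.588 m.

284.6 m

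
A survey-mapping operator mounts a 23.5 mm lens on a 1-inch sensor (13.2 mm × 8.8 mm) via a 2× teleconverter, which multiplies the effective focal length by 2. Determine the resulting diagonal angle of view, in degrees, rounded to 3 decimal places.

Effective focal length f = 23.5 × 2 = 47 mm.
Sensor diagonal = √(13.2² + 8.8²) = √251.6800 ≈ 15.8644 mm.
α = 2·arctan(15.864 / (2 × 47)) = 2·arctan(0.16877) ≈ 19.1591°.

19.159°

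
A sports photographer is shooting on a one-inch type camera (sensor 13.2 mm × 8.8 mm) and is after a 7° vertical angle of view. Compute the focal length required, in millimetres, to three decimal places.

71.939 mm

From α = 2·arctan(h/2f) we get f = h / (2·tan(α/2)).
With h = 8.8 mm and α/2 = 3.5°, tan(α/2) ≈ 0.06116, so f ≈ 8.8 / 0.12233 ≈ 71.9394 mm.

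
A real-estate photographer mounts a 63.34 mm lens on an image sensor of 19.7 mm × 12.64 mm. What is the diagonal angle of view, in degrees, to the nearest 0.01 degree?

Sensor diagonal = √(19.7² + 12.64²) = √547.8596 ≈ 23.4064 mm.
Angle of view α = 2·arctan(d/2f) with d = 23.4064 mm and f = 63.34 mm.
d/2f = 0.18477; arctan(0.18477) ≈ 10.4684°, so α ≈ 20.9367°.

20.94°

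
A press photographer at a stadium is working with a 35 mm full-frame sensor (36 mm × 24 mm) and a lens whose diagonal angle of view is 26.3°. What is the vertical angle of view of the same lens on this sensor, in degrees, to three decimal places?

14.768°

Sensor diagonal = √(36² + 24²) = √1872.0000 ≈ 43.2666 mm.
From the diagonal AOV: f = 43.2666 / (2·tan(13.15°)) = 43.2666 / 0.46725 ≈ 92.5975 mm.
Vertical AOV = 2·arctan(24 / (2 × 92.5975)) = 2·arctan(0.12959) ≈ 14.7680°.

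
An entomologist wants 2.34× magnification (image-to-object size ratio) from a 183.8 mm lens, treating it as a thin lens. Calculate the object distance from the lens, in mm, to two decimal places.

With m = dᵢ/dₒ and 1/f = 1/dₒ + 1/dᵢ, substituting dᵢ = m·dₒ gives 1/f = (1 + 1/m)/dₒ, hence dₒ = f·(1 + 1/m).
dₒ = 183.8 × (1 + 1/2.34) = 183.8 × 1.42735 ≈ 262.347 mm.

262.35 mm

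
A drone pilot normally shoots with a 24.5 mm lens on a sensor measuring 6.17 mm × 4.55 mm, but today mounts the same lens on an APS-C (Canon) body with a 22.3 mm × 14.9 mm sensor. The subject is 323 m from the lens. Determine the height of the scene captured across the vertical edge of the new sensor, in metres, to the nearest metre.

196 m

The focal length stays 24.5 mm; the relevant sensor dimension is now h = 14.9 mm. Object distance dₒ = 323 m = 323000 mm.
Thin-lens field height W = h·(dₒ − f)/f = 14.9 × (323000 − 24.5)/24.5 ≈ 196421.835 mm = 196.422 m.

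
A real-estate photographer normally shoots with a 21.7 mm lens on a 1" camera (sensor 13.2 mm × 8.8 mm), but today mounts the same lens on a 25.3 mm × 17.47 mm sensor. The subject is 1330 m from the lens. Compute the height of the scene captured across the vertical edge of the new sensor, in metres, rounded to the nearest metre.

1071 m

The focal length stays 21.7 mm; the relevant sensor dimension is now h = 17.47 mm. Object distance dₒ = 1330 m = 1.33e+06 mm.
Thin-lens field height W = h·(dₒ − f)/f = 17.47 × (1.33e+06 − 21.7)/21.7 ≈ 1070724.465 mm = 1070.72 m.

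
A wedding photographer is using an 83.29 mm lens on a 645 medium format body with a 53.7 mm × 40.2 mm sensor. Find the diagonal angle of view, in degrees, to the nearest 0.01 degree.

Sensor diagonal = √(53.7² + 40.2²) = √4499.7300 ≈ 67.0800 mm.
Angle of view α = 2·arctan(d/2f) with d = 67.0800 mm and f = 83.29 mm.
d/2f = 0.40269; arctan(0.40269) ≈ 21.9341°, so α ≈ 43.8683°.

43.87°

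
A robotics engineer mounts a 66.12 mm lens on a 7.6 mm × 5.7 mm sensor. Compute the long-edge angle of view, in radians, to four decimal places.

0.1148 rad

Angle of view α = 2·arctan(w/2f) with w = 7.6 mm and f = 66.12 mm.
w/2f = 0.05747; arctan(0.05747) ≈ 0.0574 rad, so α ≈ 0.1148 rad.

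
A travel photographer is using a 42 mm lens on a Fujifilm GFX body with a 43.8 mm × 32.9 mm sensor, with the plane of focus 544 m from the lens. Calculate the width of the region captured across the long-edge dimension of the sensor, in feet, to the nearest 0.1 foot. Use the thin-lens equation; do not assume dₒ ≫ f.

dₒ: 544 m = 544000 mm.
Similar triangles through the lens centre give W/dₒ = w/dᵢ; with 1/f = 1/dₒ + 1/dᵢ this gives W = w·(dₒ − f)/f.
W = 43.8 mm × (544000 − 42) / 42 = 43.8 × 12951.3810 ≈ 567270.486 mm = 567270.486/304.8 ft = 1861.12 ft.

1861.1 ft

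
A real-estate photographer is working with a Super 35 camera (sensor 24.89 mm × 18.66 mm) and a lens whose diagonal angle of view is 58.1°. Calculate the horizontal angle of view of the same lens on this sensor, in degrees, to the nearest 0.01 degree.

47.92°

Sensor diagonal = √(24.89² + 18.66²) = √967.7077 ≈ 31.1080 mm.
From the diagonal AOV: f = 31.1080 / (2·tan(29.05°)) = 31.1080 / 1.11090 ≈ 28.0025 mm.
Horizontal AOV = 2·arctan(24.89 / (2 × 28.0025)) = 2·arctan(0.44442) ≈ 47.9231°.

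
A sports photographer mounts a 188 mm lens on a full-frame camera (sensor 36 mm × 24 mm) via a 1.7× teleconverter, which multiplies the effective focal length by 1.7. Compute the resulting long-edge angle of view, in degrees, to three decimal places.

6.447°

Effective focal length f = 188 × 1.7 = 319.6 mm.
α = 2·arctan(36 / (2 × 319.6)) = 2·arctan(0.05632) ≈ 6.4470°.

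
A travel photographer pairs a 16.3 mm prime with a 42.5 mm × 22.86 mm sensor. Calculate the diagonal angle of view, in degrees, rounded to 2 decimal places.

111.92°

Sensor diagonal = √(42.5² + 22.86²) = √2328.8296 ≈ 48.2579 mm.
Angle of view α = 2·arctan(d/2f) with d = 48.2579 mm and f = 16.3 mm.
d/2f = 1.48031; arctan(1.48031) ≈ 55.9595°, so α ≈ 111.9191°.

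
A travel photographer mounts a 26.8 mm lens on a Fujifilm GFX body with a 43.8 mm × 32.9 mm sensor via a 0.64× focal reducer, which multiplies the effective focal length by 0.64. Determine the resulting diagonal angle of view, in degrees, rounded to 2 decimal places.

Effective focal length f = 26.8 × 0.64 = 17.152 mm.
Sensor diagonal = √(43.8² + 32.9²) = √3000.8500 ≈ 54.7800 mm.
α = 2·arctan(54.780 / (2 × 17.152)) = 2·arctan(1.59690) ≈ 115.8893°.

115.89°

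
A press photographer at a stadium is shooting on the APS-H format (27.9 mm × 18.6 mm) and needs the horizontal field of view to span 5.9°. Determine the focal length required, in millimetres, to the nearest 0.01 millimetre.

From α = 2·arctan(w/2f) we get f = w / (2·tan(α/2)).
With w = 27.9 mm and α/2 = 2.95°, tan(α/2) ≈ 0.05153, so f ≈ 27.9 / 0.10307 ≈ 270.7016 mm.

270.70 mm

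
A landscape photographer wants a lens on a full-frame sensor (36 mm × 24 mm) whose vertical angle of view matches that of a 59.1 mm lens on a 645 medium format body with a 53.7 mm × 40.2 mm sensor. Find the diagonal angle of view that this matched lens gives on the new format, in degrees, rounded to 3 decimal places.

63.027°

Equal vertical AOV ⇒ f₂ = f₁ · 24/40.2 = 59.1 × 0.59701 ≈ 35.2836 mm.
Sensor diagonal = √(36² + 24²) = √1872.0000 ≈ 43.2666 mm.
Diagonal AOV on the new format = 2·arctan(43.2666 / (2 × 35.2836)) = 2·arctan(0.61313) ≈ 63.0272°.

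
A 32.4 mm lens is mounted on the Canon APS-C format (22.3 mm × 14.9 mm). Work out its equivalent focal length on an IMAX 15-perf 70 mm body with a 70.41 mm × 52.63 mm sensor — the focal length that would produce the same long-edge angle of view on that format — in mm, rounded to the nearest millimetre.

102 mm

Equal angle of view means equal width/f ratio, so f₂ = f₁ · (width₂/width₁) = 32.4 × 70.41/22.3.
f₂ = 32.4 × 3.15740 ≈ 102.300 mm.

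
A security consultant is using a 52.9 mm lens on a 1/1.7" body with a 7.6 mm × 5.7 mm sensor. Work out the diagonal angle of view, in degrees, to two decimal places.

Sensor diagonal = √(7.6² + 5.7²) = √90.2500 ≈ 9.5000 mm.
Angle of view α = 2·arctan(d/2f) with d = 9.5000 mm and f = 52.9 mm.
d/2f = 0.08979; arctan(0.08979) ≈ 5.1309°, so α ≈ 10.2619°.

10.26°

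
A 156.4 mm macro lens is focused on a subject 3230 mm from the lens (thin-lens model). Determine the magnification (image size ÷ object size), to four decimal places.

Thin lens: 1/f = 1/dₒ + 1/dᵢ → 1/dᵢ = 1/156.4 − 1/3230 = 0.0060843 mm⁻¹, so dᵢ ≈ 164.3584 mm.
Magnification m = dᵢ/dₒ = 164.3584/3230 ≈ 0.05088.

0.0509×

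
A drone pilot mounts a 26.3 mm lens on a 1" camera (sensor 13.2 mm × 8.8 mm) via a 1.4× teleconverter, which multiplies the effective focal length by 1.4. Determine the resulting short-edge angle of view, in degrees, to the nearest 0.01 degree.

Effective focal length f = 26.3 × 1.4 = 36.82 mm.
α = 2·arctan(8.8 / (2 × 36.82)) = 2·arctan(0.11950) ≈ 13.6291°.

13.63°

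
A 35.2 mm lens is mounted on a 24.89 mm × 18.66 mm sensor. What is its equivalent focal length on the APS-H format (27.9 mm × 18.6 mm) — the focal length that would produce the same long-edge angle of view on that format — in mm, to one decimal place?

39.5 mm

Equal angle of view means equal width/f ratio, so f₂ = f₁ · (width₂/width₁) = 35.2 × 27.9/24.89.
f₂ = 35.2 × 1.12093 ≈ 39.457 mm.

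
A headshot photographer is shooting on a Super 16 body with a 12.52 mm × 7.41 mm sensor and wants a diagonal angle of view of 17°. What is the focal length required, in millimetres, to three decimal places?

48.673 mm

Sensor diagonal = √(12.52² + 7.41²) = √211.6585 ≈ 14.5485 mm.
From α = 2·arctan(d/2f) we get f = d / (2·tan(α/2)).
With d = 14.5485 mm and α/2 = 8.5°, tan(α/2) ≈ 0.14945, so f ≈ 14.5485 / 0.29890 ≈ 48.6731 mm.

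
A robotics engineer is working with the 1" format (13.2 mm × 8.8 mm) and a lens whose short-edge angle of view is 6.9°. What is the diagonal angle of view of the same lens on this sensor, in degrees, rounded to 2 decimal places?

12.41°

From the short-edge AOV: f = 8.8 / (2·tan(3.45°)) = 8.8 / 0.12057 ≈ 72.9845 mm.
Sensor diagonal = √(13.2² + 8.8²) = √251.6800 ≈ 15.8644 mm.
Diagonal AOV = 2·arctan(15.8644 / (2 × 72.9845)) = 2·arctan(0.10868) ≈ 12.4055°.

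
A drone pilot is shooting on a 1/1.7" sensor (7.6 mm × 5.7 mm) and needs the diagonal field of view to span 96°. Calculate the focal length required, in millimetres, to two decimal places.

4.28 mm

Sensor diagonal = √(7.6² + 5.7²) = √90.2500 ≈ 9.5000 mm.
From α = 2·arctan(d/2f) we get f = d / (2·tan(α/2)).
With d = 9.5000 mm and α/2 = 48°, tan(α/2) ≈ 1.11061, so f ≈ 9.5000 / 2.22123 ≈ 4.2769 mm.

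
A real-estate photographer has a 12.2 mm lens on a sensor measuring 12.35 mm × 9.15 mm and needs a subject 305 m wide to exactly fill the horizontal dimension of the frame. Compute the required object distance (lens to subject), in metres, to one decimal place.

W: 305 m = 305000 mm.
Magnification m = w/W = dᵢ/dₒ; combined with 1/f = 1/dₒ + 1/dᵢ this gives dₒ = f·(1 + W/w).
dₒ = 12.2 mm × (1 + 305000/12.35) = 12.2 × 24697.3563 ≈ 301307.747 mm = 301.308 m.

301.3 m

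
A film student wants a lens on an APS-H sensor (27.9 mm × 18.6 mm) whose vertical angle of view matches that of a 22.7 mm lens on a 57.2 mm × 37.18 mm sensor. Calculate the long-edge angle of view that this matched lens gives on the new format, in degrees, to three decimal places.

Equal vertical AOV ⇒ f₂ = f₁ · 18.6/37.18 = 22.7 × 0.50027 ≈ 11.3561 mm.
Long-edge AOV on the new format = 2·arctan(27.9 / (2 × 11.3561)) = 2·arctan(1.22841) ≈ 101.7048°.

101.705°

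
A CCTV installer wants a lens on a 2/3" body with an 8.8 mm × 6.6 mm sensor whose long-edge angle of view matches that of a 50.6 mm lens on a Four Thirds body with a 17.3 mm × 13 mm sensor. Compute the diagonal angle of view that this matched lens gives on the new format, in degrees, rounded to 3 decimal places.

24.124°

Equal long-edge AOV ⇒ f₂ = f₁ · 8.8/17.3 = 50.6 × 0.50867 ≈ 25.7387 mm.
Sensor diagonal = √(8.8² + 6.6²) = √121.0000 ≈ 11.0000 mm.
Diagonal AOV on the new format = 2·arctan(11.0000 / (2 × 25.7387)) = 2·arctan(0.21369) ≈ 24.1238°.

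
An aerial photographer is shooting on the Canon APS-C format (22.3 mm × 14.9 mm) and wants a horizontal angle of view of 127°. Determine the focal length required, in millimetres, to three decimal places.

From α = 2·arctan(w/2f) we get f = w / (2·tan(α/2)).
With w = 22.3 mm and α/2 = 63.5°, tan(α/2) ≈ 2.00569, so f ≈ 22.3 / 4.01138 ≈ 5.5592 mm.

5.559 mm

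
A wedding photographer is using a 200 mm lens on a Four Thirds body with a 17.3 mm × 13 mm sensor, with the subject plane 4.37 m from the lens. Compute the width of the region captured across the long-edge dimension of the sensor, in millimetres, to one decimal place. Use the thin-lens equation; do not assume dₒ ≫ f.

360.7 mm

dₒ: 4.37 m = 4370 mm.
Similar triangles through the lens centre give W/dₒ = w/dᵢ; with 1/f = 1/dₒ + 1/dᵢ this gives W = w·(dₒ − f)/f.
W = 17.3 mm × (4370 − 200) / 200 = 17.3 × 20.8500 ≈ 360.705 mm.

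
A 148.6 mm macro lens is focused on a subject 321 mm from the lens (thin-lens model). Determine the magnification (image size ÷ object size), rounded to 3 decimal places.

Thin lens: 1/f = 1/dₒ + 1/dᵢ → 1/dᵢ = 1/148.6 − 1/321 = 0.0036142 mm⁻¹, so dᵢ ≈ 276.6856 mm.
Magnification m = dᵢ/dₒ = 276.6856/321 ≈ 0.86195.

0.862×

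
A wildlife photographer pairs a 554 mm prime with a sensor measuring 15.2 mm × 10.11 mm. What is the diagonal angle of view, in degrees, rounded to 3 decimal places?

Sensor diagonal = √(15.2² + 10.11²) = √333.2521 ≈ 18.2552 mm.
Angle of view α = 2·arctan(d/2f) with d = 18.2552 mm and f = 554 mm.
d/2f = 0.01648; arctan(0.01648) ≈ 0.9439°, so α ≈ 1.8878°.

1.888°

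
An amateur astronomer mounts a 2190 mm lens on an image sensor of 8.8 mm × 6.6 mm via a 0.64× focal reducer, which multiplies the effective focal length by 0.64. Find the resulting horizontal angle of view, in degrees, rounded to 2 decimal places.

Effective focal length f = 2190 × 0.64 = 1401.6 mm.
α = 2·arctan(8.8 / (2 × 1401.6)) = 2·arctan(0.00314) ≈ 0.3597°.

0.36°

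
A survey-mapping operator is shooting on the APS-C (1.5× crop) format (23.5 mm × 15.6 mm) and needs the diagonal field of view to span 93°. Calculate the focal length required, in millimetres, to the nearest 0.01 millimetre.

Sensor diagonal = √(23.5² + 15.6²) = √795.6100 ≈ 28.2066 mm.
From α = 2·arctan(d/2f) we get f = d / (2·tan(α/2)).
With d = 28.2066 mm and α/2 = 46.5°, tan(α/2) ≈ 1.05378, so f ≈ 28.2066 / 2.10756 ≈ 13.3835 mm.

13.38 mm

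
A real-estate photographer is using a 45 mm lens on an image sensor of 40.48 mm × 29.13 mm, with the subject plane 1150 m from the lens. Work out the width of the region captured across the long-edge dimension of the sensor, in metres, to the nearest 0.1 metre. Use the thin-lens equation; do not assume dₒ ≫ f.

1034.4 m

dₒ: 1150 m = 1.15e+06 mm.
Similar triangles through the lens centre give W/dₒ = w/dᵢ; with 1/f = 1/dₒ + 1/dᵢ this gives W = w·(dₒ − f)/f.
W = 40.48 mm × (1.15e+06 − 45) / 45 = 40.48 × 25554.5556 ≈ 1034448.409 mm = 1034.45 m.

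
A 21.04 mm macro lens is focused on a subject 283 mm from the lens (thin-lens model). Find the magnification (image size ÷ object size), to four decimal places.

0.0803×

Thin lens: 1/f = 1/dₒ + 1/dᵢ → 1/dᵢ = 1/21.04 − 1/283 = 0.0439949 mm⁻¹, so dᵢ ≈ 22.7299 mm.
Magnification m = dᵢ/dₒ = 22.7299/283 ≈ 0.08032.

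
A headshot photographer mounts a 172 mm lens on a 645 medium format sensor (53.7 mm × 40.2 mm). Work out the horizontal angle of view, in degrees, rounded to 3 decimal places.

Angle of view α = 2·arctan(w/2f) with w = 53.7 mm and f = 172 mm.
w/2f = 0.15610; arctan(0.15610) ≈ 8.8725°, so α ≈ 17.7451°.

17.745°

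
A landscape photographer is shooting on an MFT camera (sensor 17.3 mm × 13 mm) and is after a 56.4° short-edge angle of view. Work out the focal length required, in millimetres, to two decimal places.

12.12 mm

From α = 2·arctan(h/2f) we get f = h / (2·tan(α/2)).
With h = 13 mm and α/2 = 28.2°, tan(α/2) ≈ 0.53620, so f ≈ 13 / 1.07239 ≈ 12.1224 mm.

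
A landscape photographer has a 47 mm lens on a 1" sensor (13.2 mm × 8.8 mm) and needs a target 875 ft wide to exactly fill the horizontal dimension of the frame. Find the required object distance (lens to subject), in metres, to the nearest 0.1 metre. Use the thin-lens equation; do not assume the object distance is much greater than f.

949.7 m

W: 875 ft × 304.8 mm/ft = 266699.99 mm.
Magnification m = w/W = dᵢ/dₒ; combined with 1/f = 1/dₒ + 1/dᵢ this gives dₒ = f·(1 + W/w).
dₒ = 47 mm × (1 + 266700/13.2) = 47 × 20205.5448 ≈ 949660.606 mm = 949.661 m.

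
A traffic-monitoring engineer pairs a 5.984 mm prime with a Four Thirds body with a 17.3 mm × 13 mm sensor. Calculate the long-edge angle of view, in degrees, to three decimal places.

Angle of view α = 2·arctan(w/2f) with w = 17.3 mm and f = 5.984 mm.
w/2f = 1.44552; arctan(1.44552) ≈ 55.3248°, so α ≈ 110.6497°.

110.650°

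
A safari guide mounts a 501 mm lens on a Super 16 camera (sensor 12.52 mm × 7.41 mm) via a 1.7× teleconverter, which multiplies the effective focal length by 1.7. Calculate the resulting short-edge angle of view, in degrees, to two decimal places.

0.50°

Effective focal length f = 501 × 1.7 = 851.7 mm.
α = 2·arctan(7.41 / (2 × 851.7)) = 2·arctan(0.00435) ≈ 0.4985°.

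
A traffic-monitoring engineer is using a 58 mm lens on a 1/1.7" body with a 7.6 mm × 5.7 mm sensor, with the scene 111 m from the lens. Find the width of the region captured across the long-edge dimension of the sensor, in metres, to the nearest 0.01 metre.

14.54 m

dₒ: 111 m = 111000 mm.
Similar triangles through the lens centre give W/dₒ = w/dᵢ; with 1/f = 1/dₒ + 1/dᵢ this gives W = w·(dₒ − f)/f.
W = 7.6 mm × (111000 − 58) / 58 = 7.6 × 1912.7931 ≈ 14537.228 mm = 14.5372 m.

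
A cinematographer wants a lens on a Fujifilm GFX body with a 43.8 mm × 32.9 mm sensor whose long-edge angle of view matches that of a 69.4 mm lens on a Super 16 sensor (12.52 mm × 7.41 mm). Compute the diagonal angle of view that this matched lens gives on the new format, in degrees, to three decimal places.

12.873°

Equal long-edge AOV ⇒ f₂ = f₁ · 43.8/12.52 = 69.4 × 3.49840 ≈ 242.7891 mm.
Sensor diagonal = √(43.8² + 32.9²) = √3000.8500 ≈ 54.7800 mm.
Diagonal AOV on the new format = 2·arctan(54.7800 / (2 × 242.7891)) = 2·arctan(0.11281) ≈ 12.8731°.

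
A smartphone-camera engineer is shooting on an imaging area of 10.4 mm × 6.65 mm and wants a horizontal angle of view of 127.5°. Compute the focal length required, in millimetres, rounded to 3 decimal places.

From α = 2·arctan(w/2f) we get f = w / (2·tan(α/2)).
With w = 10.4 mm and α/2 = 63.75°, tan(α/2) ≈ 2.02780, so f ≈ 10.4 / 4.05560 ≈ 2.5644 mm.

2.564 mm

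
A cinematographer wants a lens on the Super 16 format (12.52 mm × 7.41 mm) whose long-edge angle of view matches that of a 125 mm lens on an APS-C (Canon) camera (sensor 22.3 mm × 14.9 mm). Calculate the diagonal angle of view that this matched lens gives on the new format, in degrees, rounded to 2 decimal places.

11.84°

Equal long-edge AOV ⇒ f₂ = f₁ · 12.52/22.3 = 125 × 0.56143 ≈ 70.1794 mm.
Sensor diagonal = √(12.52² + 7.41²) = √211.6585 ≈ 14.5485 mm.
Diagonal AOV on the new format = 2·arctan(14.5485 / (2 × 70.1794)) = 2·arctan(0.10365) ≈ 11.8354°.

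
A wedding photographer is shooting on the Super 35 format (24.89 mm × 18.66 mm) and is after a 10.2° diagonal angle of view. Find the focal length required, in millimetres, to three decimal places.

174.279 mm

Sensor diagonal = √(24.89² + 18.66²) = √967.7077 ≈ 31.1080 mm.
From α = 2·arctan(d/2f) we get f = d / (2·tan(α/2)).
With d = 31.1080 mm and α/2 = 5.1°, tan(α/2) ≈ 0.08925, so f ≈ 31.1080 / 0.17850 ≈ 174.2792 mm.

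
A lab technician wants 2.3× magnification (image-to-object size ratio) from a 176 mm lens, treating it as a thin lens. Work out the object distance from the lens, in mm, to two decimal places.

252.52 mm

With m = dᵢ/dₒ and 1/f = 1/dₒ + 1/dᵢ, substituting dᵢ = m·dₒ gives 1/f = (1 + 1/m)/dₒ, hence dₒ = f·(1 + 1/m).
dₒ = 176 × (1 + 1/2.3) = 176 × 1.43478 ≈ 252.522 mm.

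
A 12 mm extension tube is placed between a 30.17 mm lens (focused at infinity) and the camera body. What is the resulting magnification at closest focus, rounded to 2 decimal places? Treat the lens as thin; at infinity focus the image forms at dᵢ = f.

0.40×

The tube moves the image plane from f to f + e, so dᵢ = 30.17 + 12 = 42.17 mm. Focus is achieved when 1/f = 1/dₒ + 1/dᵢ, giving dₒ = 1/(1/f − 1/(f+e)).
Magnification m = dᵢ/dₒ = (f+e)·(1/f − 1/(f+e)) = e/f = 12/30.17 ≈ 0.3977.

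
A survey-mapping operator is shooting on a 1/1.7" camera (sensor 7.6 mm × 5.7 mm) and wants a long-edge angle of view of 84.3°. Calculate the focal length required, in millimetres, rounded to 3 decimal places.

4.198 mm

From α = 2·arctan(w/2f) we get f = w / (2·tan(α/2)).
With w = 7.6 mm and α/2 = 42.15°, tan(α/2) ≈ 0.90516, so f ≈ 7.6 / 1.81031 ≈ 4.1982 mm.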